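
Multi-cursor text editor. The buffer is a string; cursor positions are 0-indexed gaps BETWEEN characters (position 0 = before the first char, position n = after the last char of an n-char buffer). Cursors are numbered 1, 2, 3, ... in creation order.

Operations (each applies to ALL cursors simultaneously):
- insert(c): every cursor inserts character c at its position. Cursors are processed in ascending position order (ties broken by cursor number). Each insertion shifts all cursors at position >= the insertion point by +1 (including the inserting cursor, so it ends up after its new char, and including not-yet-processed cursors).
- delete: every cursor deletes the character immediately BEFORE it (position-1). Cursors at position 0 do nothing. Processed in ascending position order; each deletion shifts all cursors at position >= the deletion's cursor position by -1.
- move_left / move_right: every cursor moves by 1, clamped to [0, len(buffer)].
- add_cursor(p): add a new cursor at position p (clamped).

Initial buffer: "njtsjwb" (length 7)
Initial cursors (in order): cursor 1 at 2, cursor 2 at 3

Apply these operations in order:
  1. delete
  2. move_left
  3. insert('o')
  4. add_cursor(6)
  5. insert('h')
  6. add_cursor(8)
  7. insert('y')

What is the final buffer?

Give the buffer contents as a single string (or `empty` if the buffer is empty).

After op 1 (delete): buffer="nsjwb" (len 5), cursors c1@1 c2@1, authorship .....
After op 2 (move_left): buffer="nsjwb" (len 5), cursors c1@0 c2@0, authorship .....
After op 3 (insert('o')): buffer="oonsjwb" (len 7), cursors c1@2 c2@2, authorship 12.....
After op 4 (add_cursor(6)): buffer="oonsjwb" (len 7), cursors c1@2 c2@2 c3@6, authorship 12.....
After op 5 (insert('h')): buffer="oohhnsjwhb" (len 10), cursors c1@4 c2@4 c3@9, authorship 1212....3.
After op 6 (add_cursor(8)): buffer="oohhnsjwhb" (len 10), cursors c1@4 c2@4 c4@8 c3@9, authorship 1212....3.
After op 7 (insert('y')): buffer="oohhyynsjwyhyb" (len 14), cursors c1@6 c2@6 c4@11 c3@13, authorship 121212....433.

Answer: oohhyynsjwyhyb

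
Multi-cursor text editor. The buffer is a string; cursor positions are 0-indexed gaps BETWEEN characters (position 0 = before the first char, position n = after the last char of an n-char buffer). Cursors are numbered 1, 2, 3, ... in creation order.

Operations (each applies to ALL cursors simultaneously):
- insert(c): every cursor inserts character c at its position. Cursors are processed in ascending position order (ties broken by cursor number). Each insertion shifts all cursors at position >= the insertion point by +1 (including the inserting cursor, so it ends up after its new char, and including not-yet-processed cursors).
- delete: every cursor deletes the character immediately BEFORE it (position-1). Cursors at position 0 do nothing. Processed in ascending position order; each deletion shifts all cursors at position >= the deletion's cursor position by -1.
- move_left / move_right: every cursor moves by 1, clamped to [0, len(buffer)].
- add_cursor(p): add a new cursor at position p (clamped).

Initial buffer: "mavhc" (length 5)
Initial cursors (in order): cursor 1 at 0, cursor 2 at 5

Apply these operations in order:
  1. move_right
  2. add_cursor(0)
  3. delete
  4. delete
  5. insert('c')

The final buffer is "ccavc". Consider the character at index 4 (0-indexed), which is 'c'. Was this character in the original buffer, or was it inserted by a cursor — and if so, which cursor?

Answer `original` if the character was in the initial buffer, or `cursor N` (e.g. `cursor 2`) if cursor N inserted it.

After op 1 (move_right): buffer="mavhc" (len 5), cursors c1@1 c2@5, authorship .....
After op 2 (add_cursor(0)): buffer="mavhc" (len 5), cursors c3@0 c1@1 c2@5, authorship .....
After op 3 (delete): buffer="avh" (len 3), cursors c1@0 c3@0 c2@3, authorship ...
After op 4 (delete): buffer="av" (len 2), cursors c1@0 c3@0 c2@2, authorship ..
After op 5 (insert('c')): buffer="ccavc" (len 5), cursors c1@2 c3@2 c2@5, authorship 13..2
Authorship (.=original, N=cursor N): 1 3 . . 2
Index 4: author = 2

Answer: cursor 2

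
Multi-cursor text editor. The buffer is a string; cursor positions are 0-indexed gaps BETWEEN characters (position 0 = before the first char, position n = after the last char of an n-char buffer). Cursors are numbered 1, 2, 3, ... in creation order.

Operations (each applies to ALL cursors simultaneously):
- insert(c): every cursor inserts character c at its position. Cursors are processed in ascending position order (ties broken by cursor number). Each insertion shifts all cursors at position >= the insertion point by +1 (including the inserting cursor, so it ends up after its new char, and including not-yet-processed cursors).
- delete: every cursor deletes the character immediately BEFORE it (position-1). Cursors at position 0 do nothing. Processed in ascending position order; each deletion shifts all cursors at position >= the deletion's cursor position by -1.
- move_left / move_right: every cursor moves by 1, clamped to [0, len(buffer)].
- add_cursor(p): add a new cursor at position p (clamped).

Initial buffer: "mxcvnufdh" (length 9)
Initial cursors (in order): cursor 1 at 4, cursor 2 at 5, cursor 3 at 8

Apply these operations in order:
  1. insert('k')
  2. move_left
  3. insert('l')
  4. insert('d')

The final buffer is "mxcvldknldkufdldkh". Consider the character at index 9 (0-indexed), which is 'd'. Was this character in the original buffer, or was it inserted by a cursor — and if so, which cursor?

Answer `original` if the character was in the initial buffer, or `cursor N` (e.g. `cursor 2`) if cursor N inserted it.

After op 1 (insert('k')): buffer="mxcvknkufdkh" (len 12), cursors c1@5 c2@7 c3@11, authorship ....1.2...3.
After op 2 (move_left): buffer="mxcvknkufdkh" (len 12), cursors c1@4 c2@6 c3@10, authorship ....1.2...3.
After op 3 (insert('l')): buffer="mxcvlknlkufdlkh" (len 15), cursors c1@5 c2@8 c3@13, authorship ....11.22...33.
After op 4 (insert('d')): buffer="mxcvldknldkufdldkh" (len 18), cursors c1@6 c2@10 c3@16, authorship ....111.222...333.
Authorship (.=original, N=cursor N): . . . . 1 1 1 . 2 2 2 . . . 3 3 3 .
Index 9: author = 2

Answer: cursor 2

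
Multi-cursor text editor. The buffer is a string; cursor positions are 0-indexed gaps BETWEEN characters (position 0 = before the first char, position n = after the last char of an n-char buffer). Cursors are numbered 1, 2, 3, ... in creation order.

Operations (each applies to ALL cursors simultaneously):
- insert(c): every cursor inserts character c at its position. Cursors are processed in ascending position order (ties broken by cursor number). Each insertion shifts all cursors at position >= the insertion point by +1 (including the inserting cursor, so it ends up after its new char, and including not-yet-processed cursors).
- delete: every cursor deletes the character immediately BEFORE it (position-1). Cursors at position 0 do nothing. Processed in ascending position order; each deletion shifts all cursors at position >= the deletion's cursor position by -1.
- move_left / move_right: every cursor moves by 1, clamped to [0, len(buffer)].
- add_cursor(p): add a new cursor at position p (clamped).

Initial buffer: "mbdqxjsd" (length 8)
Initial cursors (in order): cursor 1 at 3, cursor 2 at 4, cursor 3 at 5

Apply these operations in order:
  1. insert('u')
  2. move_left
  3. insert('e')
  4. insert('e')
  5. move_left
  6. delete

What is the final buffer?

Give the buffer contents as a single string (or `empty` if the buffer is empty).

After op 1 (insert('u')): buffer="mbduquxujsd" (len 11), cursors c1@4 c2@6 c3@8, authorship ...1.2.3...
After op 2 (move_left): buffer="mbduquxujsd" (len 11), cursors c1@3 c2@5 c3@7, authorship ...1.2.3...
After op 3 (insert('e')): buffer="mbdeuqeuxeujsd" (len 14), cursors c1@4 c2@7 c3@10, authorship ...11.22.33...
After op 4 (insert('e')): buffer="mbdeeuqeeuxeeujsd" (len 17), cursors c1@5 c2@9 c3@13, authorship ...111.222.333...
After op 5 (move_left): buffer="mbdeeuqeeuxeeujsd" (len 17), cursors c1@4 c2@8 c3@12, authorship ...111.222.333...
After op 6 (delete): buffer="mbdeuqeuxeujsd" (len 14), cursors c1@3 c2@6 c3@9, authorship ...11.22.33...

Answer: mbdeuqeuxeujsd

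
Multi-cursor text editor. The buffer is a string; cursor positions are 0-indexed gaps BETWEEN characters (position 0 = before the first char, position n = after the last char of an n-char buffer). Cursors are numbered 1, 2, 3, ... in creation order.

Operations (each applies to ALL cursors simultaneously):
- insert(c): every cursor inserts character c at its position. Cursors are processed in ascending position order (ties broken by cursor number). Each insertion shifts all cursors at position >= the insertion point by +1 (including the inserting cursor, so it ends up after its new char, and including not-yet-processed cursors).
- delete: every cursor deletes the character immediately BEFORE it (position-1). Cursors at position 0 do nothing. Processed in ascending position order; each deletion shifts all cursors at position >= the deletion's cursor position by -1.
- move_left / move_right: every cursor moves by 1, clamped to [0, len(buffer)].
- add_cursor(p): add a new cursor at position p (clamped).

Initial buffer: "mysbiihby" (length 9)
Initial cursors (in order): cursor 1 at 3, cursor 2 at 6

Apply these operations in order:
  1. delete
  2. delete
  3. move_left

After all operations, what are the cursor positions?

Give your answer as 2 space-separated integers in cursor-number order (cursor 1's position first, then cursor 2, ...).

Answer: 0 1

Derivation:
After op 1 (delete): buffer="mybihby" (len 7), cursors c1@2 c2@4, authorship .......
After op 2 (delete): buffer="mbhby" (len 5), cursors c1@1 c2@2, authorship .....
After op 3 (move_left): buffer="mbhby" (len 5), cursors c1@0 c2@1, authorship .....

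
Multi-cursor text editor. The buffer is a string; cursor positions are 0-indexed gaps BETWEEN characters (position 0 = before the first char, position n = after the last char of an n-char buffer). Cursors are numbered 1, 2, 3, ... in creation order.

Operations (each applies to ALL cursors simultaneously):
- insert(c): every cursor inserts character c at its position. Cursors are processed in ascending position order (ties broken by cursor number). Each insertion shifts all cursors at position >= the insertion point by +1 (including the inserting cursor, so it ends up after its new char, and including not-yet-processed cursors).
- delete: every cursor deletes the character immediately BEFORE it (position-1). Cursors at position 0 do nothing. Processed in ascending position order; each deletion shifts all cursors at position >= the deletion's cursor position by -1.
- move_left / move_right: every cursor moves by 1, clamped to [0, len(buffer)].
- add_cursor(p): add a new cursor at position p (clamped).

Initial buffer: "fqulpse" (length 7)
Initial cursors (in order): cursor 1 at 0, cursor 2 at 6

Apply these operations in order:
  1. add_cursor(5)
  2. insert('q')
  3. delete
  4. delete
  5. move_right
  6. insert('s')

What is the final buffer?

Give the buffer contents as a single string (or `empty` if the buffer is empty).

Answer: fsquless

Derivation:
After op 1 (add_cursor(5)): buffer="fqulpse" (len 7), cursors c1@0 c3@5 c2@6, authorship .......
After op 2 (insert('q')): buffer="qfqulpqsqe" (len 10), cursors c1@1 c3@7 c2@9, authorship 1.....3.2.
After op 3 (delete): buffer="fqulpse" (len 7), cursors c1@0 c3@5 c2@6, authorship .......
After op 4 (delete): buffer="fqule" (len 5), cursors c1@0 c2@4 c3@4, authorship .....
After op 5 (move_right): buffer="fqule" (len 5), cursors c1@1 c2@5 c3@5, authorship .....
After op 6 (insert('s')): buffer="fsquless" (len 8), cursors c1@2 c2@8 c3@8, authorship .1....23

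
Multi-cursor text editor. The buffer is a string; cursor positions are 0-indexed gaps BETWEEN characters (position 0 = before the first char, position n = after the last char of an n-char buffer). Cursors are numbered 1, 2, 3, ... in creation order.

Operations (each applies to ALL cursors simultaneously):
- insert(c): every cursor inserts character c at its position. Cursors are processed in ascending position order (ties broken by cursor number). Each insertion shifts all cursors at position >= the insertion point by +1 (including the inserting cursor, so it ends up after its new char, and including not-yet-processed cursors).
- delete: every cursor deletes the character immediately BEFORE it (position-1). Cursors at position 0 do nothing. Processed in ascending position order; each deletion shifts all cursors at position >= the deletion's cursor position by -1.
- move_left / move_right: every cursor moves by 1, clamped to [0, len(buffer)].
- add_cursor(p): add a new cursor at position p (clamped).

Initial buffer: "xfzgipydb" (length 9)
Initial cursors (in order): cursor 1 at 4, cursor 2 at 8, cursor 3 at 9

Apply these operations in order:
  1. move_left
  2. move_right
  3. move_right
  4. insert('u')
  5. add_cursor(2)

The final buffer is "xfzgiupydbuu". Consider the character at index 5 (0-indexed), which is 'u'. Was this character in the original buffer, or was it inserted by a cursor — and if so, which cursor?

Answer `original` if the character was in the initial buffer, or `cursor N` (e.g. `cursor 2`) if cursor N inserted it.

Answer: cursor 1

Derivation:
After op 1 (move_left): buffer="xfzgipydb" (len 9), cursors c1@3 c2@7 c3@8, authorship .........
After op 2 (move_right): buffer="xfzgipydb" (len 9), cursors c1@4 c2@8 c3@9, authorship .........
After op 3 (move_right): buffer="xfzgipydb" (len 9), cursors c1@5 c2@9 c3@9, authorship .........
After op 4 (insert('u')): buffer="xfzgiupydbuu" (len 12), cursors c1@6 c2@12 c3@12, authorship .....1....23
After op 5 (add_cursor(2)): buffer="xfzgiupydbuu" (len 12), cursors c4@2 c1@6 c2@12 c3@12, authorship .....1....23
Authorship (.=original, N=cursor N): . . . . . 1 . . . . 2 3
Index 5: author = 1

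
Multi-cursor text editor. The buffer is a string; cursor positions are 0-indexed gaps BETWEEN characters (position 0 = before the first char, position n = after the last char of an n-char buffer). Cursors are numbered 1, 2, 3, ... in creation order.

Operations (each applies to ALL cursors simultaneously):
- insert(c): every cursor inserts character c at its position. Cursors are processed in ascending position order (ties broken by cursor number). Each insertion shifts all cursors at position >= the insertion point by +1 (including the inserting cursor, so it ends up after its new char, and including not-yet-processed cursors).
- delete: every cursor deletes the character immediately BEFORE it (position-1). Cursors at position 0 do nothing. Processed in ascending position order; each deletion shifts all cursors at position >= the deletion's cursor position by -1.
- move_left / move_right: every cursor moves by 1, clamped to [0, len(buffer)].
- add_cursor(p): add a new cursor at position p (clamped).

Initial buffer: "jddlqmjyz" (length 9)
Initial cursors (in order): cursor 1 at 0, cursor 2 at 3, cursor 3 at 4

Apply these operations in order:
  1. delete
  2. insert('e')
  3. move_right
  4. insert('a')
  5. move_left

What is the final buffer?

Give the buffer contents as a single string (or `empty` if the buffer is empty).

Answer: ejadeeqaamjyz

Derivation:
After op 1 (delete): buffer="jdqmjyz" (len 7), cursors c1@0 c2@2 c3@2, authorship .......
After op 2 (insert('e')): buffer="ejdeeqmjyz" (len 10), cursors c1@1 c2@5 c3@5, authorship 1..23.....
After op 3 (move_right): buffer="ejdeeqmjyz" (len 10), cursors c1@2 c2@6 c3@6, authorship 1..23.....
After op 4 (insert('a')): buffer="ejadeeqaamjyz" (len 13), cursors c1@3 c2@9 c3@9, authorship 1.1.23.23....
After op 5 (move_left): buffer="ejadeeqaamjyz" (len 13), cursors c1@2 c2@8 c3@8, authorship 1.1.23.23....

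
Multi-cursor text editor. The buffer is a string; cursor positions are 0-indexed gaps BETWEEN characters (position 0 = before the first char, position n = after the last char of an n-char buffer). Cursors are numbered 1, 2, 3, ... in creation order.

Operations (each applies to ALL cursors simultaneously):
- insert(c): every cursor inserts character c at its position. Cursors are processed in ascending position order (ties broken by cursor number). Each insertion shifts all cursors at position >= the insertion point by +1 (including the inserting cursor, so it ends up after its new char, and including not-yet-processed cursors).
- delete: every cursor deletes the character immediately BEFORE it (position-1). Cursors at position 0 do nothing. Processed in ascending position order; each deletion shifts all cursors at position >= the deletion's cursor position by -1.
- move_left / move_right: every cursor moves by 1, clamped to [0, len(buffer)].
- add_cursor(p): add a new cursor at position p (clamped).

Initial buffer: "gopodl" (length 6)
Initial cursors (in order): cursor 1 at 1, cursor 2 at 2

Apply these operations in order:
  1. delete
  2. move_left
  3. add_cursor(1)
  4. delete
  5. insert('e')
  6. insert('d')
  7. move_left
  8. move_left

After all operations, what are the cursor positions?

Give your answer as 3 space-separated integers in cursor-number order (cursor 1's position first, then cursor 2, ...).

Answer: 4 4 4

Derivation:
After op 1 (delete): buffer="podl" (len 4), cursors c1@0 c2@0, authorship ....
After op 2 (move_left): buffer="podl" (len 4), cursors c1@0 c2@0, authorship ....
After op 3 (add_cursor(1)): buffer="podl" (len 4), cursors c1@0 c2@0 c3@1, authorship ....
After op 4 (delete): buffer="odl" (len 3), cursors c1@0 c2@0 c3@0, authorship ...
After op 5 (insert('e')): buffer="eeeodl" (len 6), cursors c1@3 c2@3 c3@3, authorship 123...
After op 6 (insert('d')): buffer="eeedddodl" (len 9), cursors c1@6 c2@6 c3@6, authorship 123123...
After op 7 (move_left): buffer="eeedddodl" (len 9), cursors c1@5 c2@5 c3@5, authorship 123123...
After op 8 (move_left): buffer="eeedddodl" (len 9), cursors c1@4 c2@4 c3@4, authorship 123123...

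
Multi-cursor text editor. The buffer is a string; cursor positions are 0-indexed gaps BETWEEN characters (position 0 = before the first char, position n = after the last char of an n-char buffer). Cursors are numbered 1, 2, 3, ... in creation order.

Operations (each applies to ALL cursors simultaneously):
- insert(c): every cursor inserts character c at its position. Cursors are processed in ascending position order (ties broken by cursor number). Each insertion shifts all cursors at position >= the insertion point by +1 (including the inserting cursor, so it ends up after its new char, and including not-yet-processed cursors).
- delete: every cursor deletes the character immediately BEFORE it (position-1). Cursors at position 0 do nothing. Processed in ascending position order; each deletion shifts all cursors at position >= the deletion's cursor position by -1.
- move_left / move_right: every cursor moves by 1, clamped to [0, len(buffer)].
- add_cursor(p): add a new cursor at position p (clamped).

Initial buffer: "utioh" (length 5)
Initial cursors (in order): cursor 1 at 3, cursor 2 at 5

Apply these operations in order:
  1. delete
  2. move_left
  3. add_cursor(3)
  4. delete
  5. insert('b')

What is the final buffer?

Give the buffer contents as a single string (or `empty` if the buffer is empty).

After op 1 (delete): buffer="uto" (len 3), cursors c1@2 c2@3, authorship ...
After op 2 (move_left): buffer="uto" (len 3), cursors c1@1 c2@2, authorship ...
After op 3 (add_cursor(3)): buffer="uto" (len 3), cursors c1@1 c2@2 c3@3, authorship ...
After op 4 (delete): buffer="" (len 0), cursors c1@0 c2@0 c3@0, authorship 
After op 5 (insert('b')): buffer="bbb" (len 3), cursors c1@3 c2@3 c3@3, authorship 123

Answer: bbb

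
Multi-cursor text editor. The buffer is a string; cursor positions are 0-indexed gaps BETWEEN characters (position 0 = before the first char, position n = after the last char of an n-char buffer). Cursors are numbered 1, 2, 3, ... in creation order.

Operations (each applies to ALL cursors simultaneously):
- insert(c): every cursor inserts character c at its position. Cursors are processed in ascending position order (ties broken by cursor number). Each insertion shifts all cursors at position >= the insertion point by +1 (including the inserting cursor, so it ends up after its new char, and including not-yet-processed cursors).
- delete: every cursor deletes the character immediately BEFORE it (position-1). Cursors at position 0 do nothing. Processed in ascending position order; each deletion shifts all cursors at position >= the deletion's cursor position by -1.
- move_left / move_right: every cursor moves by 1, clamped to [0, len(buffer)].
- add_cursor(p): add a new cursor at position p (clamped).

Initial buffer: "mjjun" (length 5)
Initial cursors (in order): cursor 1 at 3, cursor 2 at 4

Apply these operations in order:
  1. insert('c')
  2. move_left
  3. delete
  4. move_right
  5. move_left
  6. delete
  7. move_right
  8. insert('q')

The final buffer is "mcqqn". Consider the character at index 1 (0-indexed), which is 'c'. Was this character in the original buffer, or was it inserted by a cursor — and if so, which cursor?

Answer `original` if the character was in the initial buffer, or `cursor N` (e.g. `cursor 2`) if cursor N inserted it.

After op 1 (insert('c')): buffer="mjjcucn" (len 7), cursors c1@4 c2@6, authorship ...1.2.
After op 2 (move_left): buffer="mjjcucn" (len 7), cursors c1@3 c2@5, authorship ...1.2.
After op 3 (delete): buffer="mjccn" (len 5), cursors c1@2 c2@3, authorship ..12.
After op 4 (move_right): buffer="mjccn" (len 5), cursors c1@3 c2@4, authorship ..12.
After op 5 (move_left): buffer="mjccn" (len 5), cursors c1@2 c2@3, authorship ..12.
After op 6 (delete): buffer="mcn" (len 3), cursors c1@1 c2@1, authorship .2.
After op 7 (move_right): buffer="mcn" (len 3), cursors c1@2 c2@2, authorship .2.
After op 8 (insert('q')): buffer="mcqqn" (len 5), cursors c1@4 c2@4, authorship .212.
Authorship (.=original, N=cursor N): . 2 1 2 .
Index 1: author = 2

Answer: cursor 2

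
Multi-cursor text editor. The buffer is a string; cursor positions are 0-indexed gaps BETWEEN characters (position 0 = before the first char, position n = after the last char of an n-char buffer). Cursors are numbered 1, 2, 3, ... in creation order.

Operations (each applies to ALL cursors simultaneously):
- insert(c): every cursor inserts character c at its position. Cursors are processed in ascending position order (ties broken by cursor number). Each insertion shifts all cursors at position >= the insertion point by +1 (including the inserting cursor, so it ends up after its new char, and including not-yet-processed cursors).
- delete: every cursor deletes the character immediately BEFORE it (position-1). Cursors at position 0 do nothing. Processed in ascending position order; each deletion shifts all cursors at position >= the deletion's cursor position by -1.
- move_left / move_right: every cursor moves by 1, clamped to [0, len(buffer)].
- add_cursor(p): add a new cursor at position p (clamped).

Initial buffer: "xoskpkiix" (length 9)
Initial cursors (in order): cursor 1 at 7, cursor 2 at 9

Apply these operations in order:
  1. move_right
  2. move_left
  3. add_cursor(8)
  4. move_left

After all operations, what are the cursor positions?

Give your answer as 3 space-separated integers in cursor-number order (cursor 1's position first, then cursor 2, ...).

After op 1 (move_right): buffer="xoskpkiix" (len 9), cursors c1@8 c2@9, authorship .........
After op 2 (move_left): buffer="xoskpkiix" (len 9), cursors c1@7 c2@8, authorship .........
After op 3 (add_cursor(8)): buffer="xoskpkiix" (len 9), cursors c1@7 c2@8 c3@8, authorship .........
After op 4 (move_left): buffer="xoskpkiix" (len 9), cursors c1@6 c2@7 c3@7, authorship .........

Answer: 6 7 7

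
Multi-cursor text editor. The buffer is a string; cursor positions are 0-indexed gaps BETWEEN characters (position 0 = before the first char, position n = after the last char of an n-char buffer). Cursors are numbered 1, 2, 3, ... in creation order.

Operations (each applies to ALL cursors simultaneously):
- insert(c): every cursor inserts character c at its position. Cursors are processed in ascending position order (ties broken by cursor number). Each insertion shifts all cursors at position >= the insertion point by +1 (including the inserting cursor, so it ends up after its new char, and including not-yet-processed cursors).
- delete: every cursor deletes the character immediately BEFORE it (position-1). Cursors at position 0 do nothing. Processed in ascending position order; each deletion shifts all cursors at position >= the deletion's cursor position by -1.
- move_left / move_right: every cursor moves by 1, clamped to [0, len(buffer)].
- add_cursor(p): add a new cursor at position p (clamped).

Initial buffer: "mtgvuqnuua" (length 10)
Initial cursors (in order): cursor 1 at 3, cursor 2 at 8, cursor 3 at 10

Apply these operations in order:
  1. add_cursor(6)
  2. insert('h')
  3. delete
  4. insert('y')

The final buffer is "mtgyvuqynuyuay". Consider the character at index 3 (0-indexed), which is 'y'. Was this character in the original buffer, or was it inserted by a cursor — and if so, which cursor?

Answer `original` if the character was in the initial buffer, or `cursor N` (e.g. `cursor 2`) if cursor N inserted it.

Answer: cursor 1

Derivation:
After op 1 (add_cursor(6)): buffer="mtgvuqnuua" (len 10), cursors c1@3 c4@6 c2@8 c3@10, authorship ..........
After op 2 (insert('h')): buffer="mtghvuqhnuhuah" (len 14), cursors c1@4 c4@8 c2@11 c3@14, authorship ...1...4..2..3
After op 3 (delete): buffer="mtgvuqnuua" (len 10), cursors c1@3 c4@6 c2@8 c3@10, authorship ..........
After op 4 (insert('y')): buffer="mtgyvuqynuyuay" (len 14), cursors c1@4 c4@8 c2@11 c3@14, authorship ...1...4..2..3
Authorship (.=original, N=cursor N): . . . 1 . . . 4 . . 2 . . 3
Index 3: author = 1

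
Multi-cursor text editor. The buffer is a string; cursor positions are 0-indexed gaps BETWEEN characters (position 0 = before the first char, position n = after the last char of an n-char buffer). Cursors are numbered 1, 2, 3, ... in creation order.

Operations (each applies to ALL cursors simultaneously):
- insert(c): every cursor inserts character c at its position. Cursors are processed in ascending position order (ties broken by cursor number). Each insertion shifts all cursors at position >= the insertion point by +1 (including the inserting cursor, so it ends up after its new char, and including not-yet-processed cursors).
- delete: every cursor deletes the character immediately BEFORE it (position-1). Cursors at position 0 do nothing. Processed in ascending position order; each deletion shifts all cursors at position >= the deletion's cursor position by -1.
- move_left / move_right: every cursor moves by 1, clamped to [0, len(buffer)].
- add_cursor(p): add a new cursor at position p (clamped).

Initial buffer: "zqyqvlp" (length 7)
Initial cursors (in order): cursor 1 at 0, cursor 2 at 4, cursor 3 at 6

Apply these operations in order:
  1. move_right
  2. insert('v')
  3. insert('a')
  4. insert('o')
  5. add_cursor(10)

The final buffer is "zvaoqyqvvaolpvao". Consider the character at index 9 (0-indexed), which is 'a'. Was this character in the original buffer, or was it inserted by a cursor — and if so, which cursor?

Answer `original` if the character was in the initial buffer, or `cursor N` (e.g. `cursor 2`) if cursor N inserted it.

Answer: cursor 2

Derivation:
After op 1 (move_right): buffer="zqyqvlp" (len 7), cursors c1@1 c2@5 c3@7, authorship .......
After op 2 (insert('v')): buffer="zvqyqvvlpv" (len 10), cursors c1@2 c2@7 c3@10, authorship .1....2..3
After op 3 (insert('a')): buffer="zvaqyqvvalpva" (len 13), cursors c1@3 c2@9 c3@13, authorship .11....22..33
After op 4 (insert('o')): buffer="zvaoqyqvvaolpvao" (len 16), cursors c1@4 c2@11 c3@16, authorship .111....222..333
After op 5 (add_cursor(10)): buffer="zvaoqyqvvaolpvao" (len 16), cursors c1@4 c4@10 c2@11 c3@16, authorship .111....222..333
Authorship (.=original, N=cursor N): . 1 1 1 . . . . 2 2 2 . . 3 3 3
Index 9: author = 2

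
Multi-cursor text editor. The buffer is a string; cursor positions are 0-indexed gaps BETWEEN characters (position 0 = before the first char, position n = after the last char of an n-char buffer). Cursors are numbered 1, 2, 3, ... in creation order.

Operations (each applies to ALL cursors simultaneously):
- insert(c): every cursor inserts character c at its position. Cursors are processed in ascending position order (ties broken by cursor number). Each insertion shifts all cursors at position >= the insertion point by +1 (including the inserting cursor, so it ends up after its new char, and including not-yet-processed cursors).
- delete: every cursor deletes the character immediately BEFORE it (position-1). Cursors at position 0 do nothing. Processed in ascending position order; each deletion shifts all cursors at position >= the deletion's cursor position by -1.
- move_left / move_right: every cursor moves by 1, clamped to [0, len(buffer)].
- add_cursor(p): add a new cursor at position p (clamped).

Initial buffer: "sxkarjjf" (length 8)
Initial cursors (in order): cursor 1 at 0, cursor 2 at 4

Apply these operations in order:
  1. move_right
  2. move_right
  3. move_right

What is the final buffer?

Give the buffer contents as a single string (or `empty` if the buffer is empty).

After op 1 (move_right): buffer="sxkarjjf" (len 8), cursors c1@1 c2@5, authorship ........
After op 2 (move_right): buffer="sxkarjjf" (len 8), cursors c1@2 c2@6, authorship ........
After op 3 (move_right): buffer="sxkarjjf" (len 8), cursors c1@3 c2@7, authorship ........

Answer: sxkarjjf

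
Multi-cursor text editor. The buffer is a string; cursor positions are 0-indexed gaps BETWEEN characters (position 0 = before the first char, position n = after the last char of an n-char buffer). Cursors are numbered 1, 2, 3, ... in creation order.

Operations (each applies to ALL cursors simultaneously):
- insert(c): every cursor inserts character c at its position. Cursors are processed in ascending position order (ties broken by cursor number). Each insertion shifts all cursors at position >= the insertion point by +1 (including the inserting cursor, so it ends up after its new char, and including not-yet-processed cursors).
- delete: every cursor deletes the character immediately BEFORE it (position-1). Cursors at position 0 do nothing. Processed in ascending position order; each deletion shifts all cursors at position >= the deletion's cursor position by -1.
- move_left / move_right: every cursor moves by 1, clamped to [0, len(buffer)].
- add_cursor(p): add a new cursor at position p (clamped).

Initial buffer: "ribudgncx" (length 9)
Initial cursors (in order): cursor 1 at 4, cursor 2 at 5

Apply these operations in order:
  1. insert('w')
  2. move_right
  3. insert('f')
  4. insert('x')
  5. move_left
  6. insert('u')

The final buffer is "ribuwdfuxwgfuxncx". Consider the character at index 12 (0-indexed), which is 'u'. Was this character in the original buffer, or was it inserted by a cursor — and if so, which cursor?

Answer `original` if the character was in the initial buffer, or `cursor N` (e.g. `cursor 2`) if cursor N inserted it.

After op 1 (insert('w')): buffer="ribuwdwgncx" (len 11), cursors c1@5 c2@7, authorship ....1.2....
After op 2 (move_right): buffer="ribuwdwgncx" (len 11), cursors c1@6 c2@8, authorship ....1.2....
After op 3 (insert('f')): buffer="ribuwdfwgfncx" (len 13), cursors c1@7 c2@10, authorship ....1.12.2...
After op 4 (insert('x')): buffer="ribuwdfxwgfxncx" (len 15), cursors c1@8 c2@12, authorship ....1.112.22...
After op 5 (move_left): buffer="ribuwdfxwgfxncx" (len 15), cursors c1@7 c2@11, authorship ....1.112.22...
After op 6 (insert('u')): buffer="ribuwdfuxwgfuxncx" (len 17), cursors c1@8 c2@13, authorship ....1.1112.222...
Authorship (.=original, N=cursor N): . . . . 1 . 1 1 1 2 . 2 2 2 . . .
Index 12: author = 2

Answer: cursor 2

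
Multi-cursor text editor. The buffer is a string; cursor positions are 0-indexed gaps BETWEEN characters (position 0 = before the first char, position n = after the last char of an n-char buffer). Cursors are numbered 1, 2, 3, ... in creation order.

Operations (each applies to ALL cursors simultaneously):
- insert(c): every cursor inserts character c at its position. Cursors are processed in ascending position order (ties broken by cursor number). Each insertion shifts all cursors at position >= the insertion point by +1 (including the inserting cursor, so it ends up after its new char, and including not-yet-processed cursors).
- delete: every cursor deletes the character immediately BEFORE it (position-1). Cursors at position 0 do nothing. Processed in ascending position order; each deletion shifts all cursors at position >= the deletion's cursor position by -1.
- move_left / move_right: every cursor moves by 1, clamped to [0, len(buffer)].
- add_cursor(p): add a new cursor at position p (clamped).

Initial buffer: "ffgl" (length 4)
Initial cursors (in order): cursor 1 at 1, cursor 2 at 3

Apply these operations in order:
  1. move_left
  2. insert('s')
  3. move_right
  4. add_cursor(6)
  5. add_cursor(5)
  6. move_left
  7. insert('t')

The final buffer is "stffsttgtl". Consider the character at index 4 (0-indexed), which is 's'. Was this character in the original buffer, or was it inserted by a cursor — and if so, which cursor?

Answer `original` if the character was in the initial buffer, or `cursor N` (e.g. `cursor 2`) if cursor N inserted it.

Answer: cursor 2

Derivation:
After op 1 (move_left): buffer="ffgl" (len 4), cursors c1@0 c2@2, authorship ....
After op 2 (insert('s')): buffer="sffsgl" (len 6), cursors c1@1 c2@4, authorship 1..2..
After op 3 (move_right): buffer="sffsgl" (len 6), cursors c1@2 c2@5, authorship 1..2..
After op 4 (add_cursor(6)): buffer="sffsgl" (len 6), cursors c1@2 c2@5 c3@6, authorship 1..2..
After op 5 (add_cursor(5)): buffer="sffsgl" (len 6), cursors c1@2 c2@5 c4@5 c3@6, authorship 1..2..
After op 6 (move_left): buffer="sffsgl" (len 6), cursors c1@1 c2@4 c4@4 c3@5, authorship 1..2..
After op 7 (insert('t')): buffer="stffsttgtl" (len 10), cursors c1@2 c2@7 c4@7 c3@9, authorship 11..224.3.
Authorship (.=original, N=cursor N): 1 1 . . 2 2 4 . 3 .
Index 4: author = 2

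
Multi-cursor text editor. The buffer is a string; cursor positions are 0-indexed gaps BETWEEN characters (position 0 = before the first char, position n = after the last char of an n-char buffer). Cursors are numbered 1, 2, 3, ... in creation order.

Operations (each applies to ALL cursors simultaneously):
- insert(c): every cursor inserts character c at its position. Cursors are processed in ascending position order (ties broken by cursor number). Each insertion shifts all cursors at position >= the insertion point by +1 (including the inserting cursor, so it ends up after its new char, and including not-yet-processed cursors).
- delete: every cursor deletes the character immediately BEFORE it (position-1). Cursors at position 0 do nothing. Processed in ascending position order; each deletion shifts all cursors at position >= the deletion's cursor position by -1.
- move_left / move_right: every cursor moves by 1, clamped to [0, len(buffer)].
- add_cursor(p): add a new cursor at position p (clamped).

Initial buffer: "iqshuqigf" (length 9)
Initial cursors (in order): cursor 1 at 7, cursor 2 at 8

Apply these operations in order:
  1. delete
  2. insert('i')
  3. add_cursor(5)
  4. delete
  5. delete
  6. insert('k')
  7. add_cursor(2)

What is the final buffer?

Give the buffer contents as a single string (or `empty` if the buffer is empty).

Answer: iqkkkf

Derivation:
After op 1 (delete): buffer="iqshuqf" (len 7), cursors c1@6 c2@6, authorship .......
After op 2 (insert('i')): buffer="iqshuqiif" (len 9), cursors c1@8 c2@8, authorship ......12.
After op 3 (add_cursor(5)): buffer="iqshuqiif" (len 9), cursors c3@5 c1@8 c2@8, authorship ......12.
After op 4 (delete): buffer="iqshqf" (len 6), cursors c3@4 c1@5 c2@5, authorship ......
After op 5 (delete): buffer="iqf" (len 3), cursors c1@2 c2@2 c3@2, authorship ...
After op 6 (insert('k')): buffer="iqkkkf" (len 6), cursors c1@5 c2@5 c3@5, authorship ..123.
After op 7 (add_cursor(2)): buffer="iqkkkf" (len 6), cursors c4@2 c1@5 c2@5 c3@5, authorship ..123.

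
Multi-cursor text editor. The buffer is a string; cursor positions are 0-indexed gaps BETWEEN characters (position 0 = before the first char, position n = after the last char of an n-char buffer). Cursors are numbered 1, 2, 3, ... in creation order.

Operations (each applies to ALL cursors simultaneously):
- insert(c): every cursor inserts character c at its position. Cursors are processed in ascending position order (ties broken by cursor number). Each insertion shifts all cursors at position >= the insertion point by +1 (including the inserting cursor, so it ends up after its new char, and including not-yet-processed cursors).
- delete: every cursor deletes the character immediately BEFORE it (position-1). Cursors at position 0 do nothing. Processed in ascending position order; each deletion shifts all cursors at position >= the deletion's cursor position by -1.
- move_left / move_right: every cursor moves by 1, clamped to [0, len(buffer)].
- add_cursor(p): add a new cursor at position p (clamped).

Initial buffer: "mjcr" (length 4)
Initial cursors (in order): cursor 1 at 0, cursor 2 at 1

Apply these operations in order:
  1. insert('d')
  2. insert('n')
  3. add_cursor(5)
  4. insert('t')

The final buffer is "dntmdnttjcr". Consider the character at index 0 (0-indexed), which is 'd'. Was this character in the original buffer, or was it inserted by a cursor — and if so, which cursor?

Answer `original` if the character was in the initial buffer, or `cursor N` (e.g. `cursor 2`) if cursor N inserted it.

After op 1 (insert('d')): buffer="dmdjcr" (len 6), cursors c1@1 c2@3, authorship 1.2...
After op 2 (insert('n')): buffer="dnmdnjcr" (len 8), cursors c1@2 c2@5, authorship 11.22...
After op 3 (add_cursor(5)): buffer="dnmdnjcr" (len 8), cursors c1@2 c2@5 c3@5, authorship 11.22...
After op 4 (insert('t')): buffer="dntmdnttjcr" (len 11), cursors c1@3 c2@8 c3@8, authorship 111.2223...
Authorship (.=original, N=cursor N): 1 1 1 . 2 2 2 3 . . .
Index 0: author = 1

Answer: cursor 1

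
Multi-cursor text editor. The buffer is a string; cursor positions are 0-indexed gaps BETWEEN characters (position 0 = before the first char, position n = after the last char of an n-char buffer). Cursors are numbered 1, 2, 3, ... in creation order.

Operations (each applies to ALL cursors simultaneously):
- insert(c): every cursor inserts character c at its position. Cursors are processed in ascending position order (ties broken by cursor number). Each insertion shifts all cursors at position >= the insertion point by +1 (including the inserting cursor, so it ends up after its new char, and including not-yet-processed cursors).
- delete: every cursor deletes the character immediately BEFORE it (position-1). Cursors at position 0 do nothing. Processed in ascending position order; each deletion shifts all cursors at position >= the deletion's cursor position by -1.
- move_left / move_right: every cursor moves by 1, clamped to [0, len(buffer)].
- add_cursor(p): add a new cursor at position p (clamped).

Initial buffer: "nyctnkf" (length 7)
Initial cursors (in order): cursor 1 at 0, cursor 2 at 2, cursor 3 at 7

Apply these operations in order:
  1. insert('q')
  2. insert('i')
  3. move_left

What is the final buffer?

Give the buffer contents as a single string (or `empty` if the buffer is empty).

Answer: qinyqictnkfqi

Derivation:
After op 1 (insert('q')): buffer="qnyqctnkfq" (len 10), cursors c1@1 c2@4 c3@10, authorship 1..2.....3
After op 2 (insert('i')): buffer="qinyqictnkfqi" (len 13), cursors c1@2 c2@6 c3@13, authorship 11..22.....33
After op 3 (move_left): buffer="qinyqictnkfqi" (len 13), cursors c1@1 c2@5 c3@12, authorship 11..22.....33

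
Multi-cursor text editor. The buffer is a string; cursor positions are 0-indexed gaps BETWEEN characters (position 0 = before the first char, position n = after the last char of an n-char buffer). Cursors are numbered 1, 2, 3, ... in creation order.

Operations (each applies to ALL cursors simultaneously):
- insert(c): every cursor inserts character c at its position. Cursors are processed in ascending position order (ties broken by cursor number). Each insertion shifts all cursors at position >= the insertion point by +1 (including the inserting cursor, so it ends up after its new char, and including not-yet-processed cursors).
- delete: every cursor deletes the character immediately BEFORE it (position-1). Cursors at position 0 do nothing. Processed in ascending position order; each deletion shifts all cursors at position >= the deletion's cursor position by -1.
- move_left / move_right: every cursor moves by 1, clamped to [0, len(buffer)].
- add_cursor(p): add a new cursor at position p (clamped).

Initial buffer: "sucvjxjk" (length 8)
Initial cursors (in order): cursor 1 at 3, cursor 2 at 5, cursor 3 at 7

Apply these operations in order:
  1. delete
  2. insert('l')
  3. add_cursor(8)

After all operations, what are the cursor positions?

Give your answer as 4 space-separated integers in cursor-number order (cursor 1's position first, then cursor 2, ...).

After op 1 (delete): buffer="suvxk" (len 5), cursors c1@2 c2@3 c3@4, authorship .....
After op 2 (insert('l')): buffer="sulvlxlk" (len 8), cursors c1@3 c2@5 c3@7, authorship ..1.2.3.
After op 3 (add_cursor(8)): buffer="sulvlxlk" (len 8), cursors c1@3 c2@5 c3@7 c4@8, authorship ..1.2.3.

Answer: 3 5 7 8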